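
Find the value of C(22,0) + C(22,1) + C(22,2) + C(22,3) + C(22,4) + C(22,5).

1 + 22 + 231 + 1540 + 7315 + 26334 = 35443.

35443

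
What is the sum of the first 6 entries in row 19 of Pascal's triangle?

1 + 19 + 171 + 969 + 3876 + 11628 = 16664.

16664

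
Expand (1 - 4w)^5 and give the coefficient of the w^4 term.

1280

The general term is C(5,j)·(1)^j·(-4w)^(5-j); the w^4 term has j = 1.
C(5,1) = 5.
Coefficient = C(5,1) · (-4)^4 = 5 · 256 = 1280.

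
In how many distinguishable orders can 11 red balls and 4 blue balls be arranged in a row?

Choose positions for the red balls: C(15,11) = 1365.

1365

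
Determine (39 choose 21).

62359143990

C(39,21) = C(39,18) by symmetry.
C(39,18) = (39·38·37·36·35·34·33·32·31·30·29·28·27·26·25·24·23·22) / 18! = 399246543793282239774720000 / 6402373705728000 = 62359143990.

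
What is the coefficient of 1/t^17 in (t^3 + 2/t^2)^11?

11264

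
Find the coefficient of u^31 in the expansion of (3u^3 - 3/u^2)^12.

-6377292

General term: C(12,j)·(3u^3)^j·(-3/u^2)^(12-j), with u-exponent 3j − 2(12−j) = 5j − 24.
Set 5j − 24 = 31: j = 11.
C(12,11) = 12; 3^11 = 177147; (-3)^1 = -3.
Coefficient = 12 · 177147 · (-3) = -6377292.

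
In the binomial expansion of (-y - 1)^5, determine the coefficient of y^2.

The general term is C(5,j)·(-y)^j·(-1)^(5-j); the y^2 term has j = 2.
C(5,2) = 10.
Coefficient = C(5,2) · (-1)^3 = 10 · (-1) = -10.

-10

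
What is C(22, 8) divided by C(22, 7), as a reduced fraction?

15/8

C(n,k+1)/C(n,k) = (n−k)/(k+1) = (22−7)/(7+1) = 15/8.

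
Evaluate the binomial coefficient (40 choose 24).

62852101650

C(40,24) = C(40,16) by symmetry.
C(40,16) = (40·39·38·37·36·35·34·33·32·31·30·29·28·27·26·25) / 16! = 1315041316842168115200000 / 20922789888000 = 62852101650.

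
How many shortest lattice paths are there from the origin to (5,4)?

126

Each path is a sequence of 9 steps with 5 rights: C(9,5) = 126.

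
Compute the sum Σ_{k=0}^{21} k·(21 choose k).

22020096

Since k·C(21,k) = 21·C(20,k−1), the sum is 21·2^20 = 21·1048576 = 22020096.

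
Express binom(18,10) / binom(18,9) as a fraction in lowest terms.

9/10

C(n,k+1)/C(n,k) = (n−k)/(k+1) = (18−9)/(9+1) = 9/10.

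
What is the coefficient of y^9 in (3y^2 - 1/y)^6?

General term: C(6,j)·(3y^2)^j·(-1/y)^(6-j), with y-exponent 2j − 1(6−j) = 3j − 6.
Set 3j − 6 = 9: j = 5.
C(6,5) = 6; 3^5 = 243; (-1)^1 = -1.
Coefficient = 6 · 243 · (-1) = -1458.

-1458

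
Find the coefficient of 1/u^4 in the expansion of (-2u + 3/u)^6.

General term: C(6,j)·(-2u)^j·(3/u)^(6-j), with u-exponent 1j − 1(6−j) = 2j − 6.
Set 2j − 6 = -4: j = 1.
C(6,1) = 6; (-2)^1 = -2; 3^5 = 243.
Coefficient = 6 · (-2) · 243 = -2916.

-2916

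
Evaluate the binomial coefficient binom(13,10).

286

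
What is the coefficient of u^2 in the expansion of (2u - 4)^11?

-57671680

The general term is C(11,j)·(2u)^j·(-4)^(11-j); the u^2 term has j = 2.
C(11,2) = 55.
Coefficient = C(11,2) · 2^2 · (-4)^9 = 55 · 4 · (-262144) = -57671680.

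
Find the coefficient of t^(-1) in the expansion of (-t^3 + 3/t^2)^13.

-8444007

General term: C(13,j)·(-t^3)^j·(3/t^2)^(13-j), with t-exponent 3j − 2(13−j) = 5j − 26.
Set 5j − 26 = -1: j = 5.
C(13,5) = 1287; (-1)^5 = -1; 3^8 = 6561.
Coefficient = 1287 · (-1) · 6561 = -8444007.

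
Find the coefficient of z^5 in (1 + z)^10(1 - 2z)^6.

-60

Coefficient of z^5 = Σ_{j} C(10,j)·1^j·C(6,5-j)·(-2)^(5-j) for j from 0 to 5.
= (-192) + 2400 + (-7200) + 7200 + (-2520) + 252 = -60.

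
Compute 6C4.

15

C(6,4) = C(6,2) by symmetry.
C(6,2) = (6·5) / 2! = 30 / 2 = 15.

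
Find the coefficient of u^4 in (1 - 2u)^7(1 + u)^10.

Coefficient of u^4 = Σ_{j} C(7,j)·(-2)^j·C(10,4-j)·1^(4-j) for j from 0 to 4.
= 210 + (-1680) + 3780 + (-2800) + 560 = 70.

70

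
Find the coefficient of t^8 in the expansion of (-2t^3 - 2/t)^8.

17920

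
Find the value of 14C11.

364

C(14,11) = C(14,3) by symmetry.
C(14,3) = (14·13·12) / 3! = 2184 / 6 = 364.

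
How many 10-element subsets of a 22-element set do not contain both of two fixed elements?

520676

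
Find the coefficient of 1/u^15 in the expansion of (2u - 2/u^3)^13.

-14057472

General term: C(13,j)·(2u)^j·(-2/u^3)^(13-j), with u-exponent 1j − 3(13−j) = 4j − 39.
Set 4j − 39 = -15: j = 6.
C(13,6) = 1716; 2^6 = 64; (-2)^7 = -128.
Coefficient = 1716 · 64 · (-128) = -14057472.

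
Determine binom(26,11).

7726160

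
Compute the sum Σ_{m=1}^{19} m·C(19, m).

Since m·C(19,m) = 19·C(18,m−1), the sum is 19·2^18 = 19·262144 = 4980736.

4980736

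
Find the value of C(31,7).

C(31,7) = (31·30·29·28·27·26·25) / 7! = 13253058000 / 5040 = 2629575.

2629575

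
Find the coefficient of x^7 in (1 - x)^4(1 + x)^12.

88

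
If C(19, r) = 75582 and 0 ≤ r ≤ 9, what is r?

8

C(19,r) increases on 0 ≤ r ≤ 9. C(19,7) = 50388 and C(19,8) = 75582, so r = 8.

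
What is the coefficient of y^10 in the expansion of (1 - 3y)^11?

The general term is C(11,j)·(1)^j·(-3y)^(11-j); the y^10 term has j = 1.
C(11,1) = 11.
Coefficient = C(11,1) · (-3)^10 = 11 · 59049 = 649539.

649539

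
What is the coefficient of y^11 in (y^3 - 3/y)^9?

General term: C(9,j)·(y^3)^j·(-3/y)^(9-j), with y-exponent 3j − 1(9−j) = 4j − 9.
Set 4j − 9 = 11: j = 5.
C(9,5) = 126; 1^5 = 1; (-3)^4 = 81.
Coefficient = 126 · 1 · 81 = 10206.

10206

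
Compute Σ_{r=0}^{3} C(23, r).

2048

1 + 23 + 253 + 1771 = 2048.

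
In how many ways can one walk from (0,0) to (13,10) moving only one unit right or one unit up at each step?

1144066

Each path is a sequence of 23 steps with 13 rights: C(23,13) = 1144066.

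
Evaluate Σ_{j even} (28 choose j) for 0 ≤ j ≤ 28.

134217728

Half of (1+1)^28 + (1−1)^28 gives the even-index sum: 2^27 = 134217728.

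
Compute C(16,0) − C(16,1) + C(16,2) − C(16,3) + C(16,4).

The partial alternating sum Σ_{k=0}^{4} (−1)^k C(16,k) = (−1)^4 C(15,4) = 1365.

1365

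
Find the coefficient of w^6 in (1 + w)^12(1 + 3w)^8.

Coefficient of w^6 = Σ_{j} C(12,j)·1^j·C(8,6-j)·3^(6-j) for j from 0 to 6.
= 20412 + 163296 + 374220 + 332640 + 124740 + 19008 + 924 = 1035240.

1035240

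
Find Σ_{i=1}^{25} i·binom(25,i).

419430400

Differentiating (1+x)^25 and setting x=1: Σ i·C(25,i) = 25·2^24 = 419430400.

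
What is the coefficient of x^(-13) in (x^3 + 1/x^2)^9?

9

General term: C(9,j)·(x^3)^j·(1/x^2)^(9-j), with x-exponent 3j − 2(9−j) = 5j − 18.
Set 5j − 18 = -13: j = 1.
C(9,1) = 9; 1^1 = 1; 1^8 = 1.
Coefficient = 9 · 1 · 1 = 9.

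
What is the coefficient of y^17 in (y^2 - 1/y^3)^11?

-11

General term: C(11,j)·(y^2)^j·(-1/y^3)^(11-j), with y-exponent 2j − 3(11−j) = 5j − 33.
Set 5j − 33 = 17: j = 10.
C(11,10) = 11; 1^10 = 1; (-1)^1 = -1.
Coefficient = 11 · 1 · (-1) = -11.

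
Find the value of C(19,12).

C(19,12) = C(19,7) by symmetry.
C(19,7) = (19·18·17·16·15·14·13) / 7! = 253955520 / 5040 = 50388.

50388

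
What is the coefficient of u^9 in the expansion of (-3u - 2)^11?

-4330260

The general term is C(11,j)·(-3u)^j·(-2)^(11-j); the u^9 term has j = 9.
C(11,9) = 55.
Coefficient = C(11,9) · (-3)^9 · (-2)^2 = 55 · (-19683) · 4 = -4330260.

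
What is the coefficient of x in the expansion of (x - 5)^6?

-18750

The general term is C(6,j)·(x)^j·(-5)^(6-j); the x^1 term has j = 1.
C(6,1) = 6.
Coefficient = C(6,1) · (-5)^5 = 6 · (-3125) = -18750.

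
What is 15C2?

C(15,2) = (15·14) / 2! = 210 / 2 = 105.

105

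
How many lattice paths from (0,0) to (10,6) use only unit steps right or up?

8008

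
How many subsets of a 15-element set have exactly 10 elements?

3003

Choose the 10 positions: C(15,10) = 3003.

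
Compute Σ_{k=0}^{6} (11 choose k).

1 + 11 + 55 + 165 + 330 + 462 + 462 = 1486.

1486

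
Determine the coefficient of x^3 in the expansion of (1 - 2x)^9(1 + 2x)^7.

112

Coefficient of x^3 = Σ_{j} C(9,j)·(-2)^j·C(7,3-j)·2^(3-j) for j from 0 to 3.
= 280 + (-1512) + 2016 + (-672) = 112.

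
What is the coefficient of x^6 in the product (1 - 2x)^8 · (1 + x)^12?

-660

Coefficient of x^6 = Σ_{j} C(8,j)·(-2)^j·C(12,6-j)·1^(6-j) for j from 0 to 6.
= 924 + (-12672) + 55440 + (-98560) + 73920 + (-21504) + 1792 = -660.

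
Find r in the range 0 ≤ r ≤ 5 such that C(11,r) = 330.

C(11,r) increases on 0 ≤ r ≤ 5. C(11,3) = 165 and C(11,4) = 330, so r = 4.

4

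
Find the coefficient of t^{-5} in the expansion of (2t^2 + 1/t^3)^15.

1647360

General term: C(15,j)·(2t^2)^j·(1/t^3)^(15-j), with t-exponent 2j − 3(15−j) = 5j − 45.
Set 5j − 45 = -5: j = 8.
C(15,8) = 6435; 2^8 = 256; 1^7 = 1.
Coefficient = 6435 · 256 · 1 = 1647360.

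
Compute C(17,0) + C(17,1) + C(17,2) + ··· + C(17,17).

131072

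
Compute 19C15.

C(19,15) = C(19,4) by symmetry.
C(19,4) = (19·18·17·16) / 4! = 93024 / 24 = 3876.

3876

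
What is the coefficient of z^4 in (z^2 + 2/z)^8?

General term: C(8,j)·(z^2)^j·(2/z)^(8-j), with z-exponent 2j − 1(8−j) = 3j − 8.
Set 3j − 8 = 4: j = 4.
C(8,4) = 70; 1^4 = 1; 2^4 = 16.
Coefficient = 70 · 1 · 16 = 1120.

1120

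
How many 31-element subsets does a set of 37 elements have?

C(37,31) = C(37,6) by symmetry.
C(37,6) = (37·36·35·34·33·32) / 6! = 1673844480 / 720 = 2324784.

2324784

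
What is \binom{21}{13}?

C(21,13) = C(21,8) by symmetry.
C(21,8) = (21·20·19·18·17·16·15·14) / 8! = 8204716800 / 40320 = 203490.

203490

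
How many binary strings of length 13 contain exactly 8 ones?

1287

Choose the 8 positions: C(13,8) = 1287.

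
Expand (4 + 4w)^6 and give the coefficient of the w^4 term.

61440

The general term is C(6,j)·(4)^j·(4w)^(6-j); the w^4 term has j = 2.
C(6,2) = 15.
Coefficient = C(6,2) · 4^2 · 4^4 = 15 · 16 · 256 = 61440.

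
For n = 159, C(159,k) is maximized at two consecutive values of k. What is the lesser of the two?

For odd n = 159, C(159,k) peaks at k = (n−1)/2 and (n+1)/2; the lesser is 79.

79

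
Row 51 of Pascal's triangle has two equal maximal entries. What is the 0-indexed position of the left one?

For odd n = 51, C(51,j) peaks at j = (n−1)/2 and (n+1)/2; the lesser is 25.

25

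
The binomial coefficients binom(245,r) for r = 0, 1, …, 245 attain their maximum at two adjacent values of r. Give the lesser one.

For odd n = 245, C(245,r) peaks at r = (n−1)/2 and (n+1)/2; the lesser is 122.

122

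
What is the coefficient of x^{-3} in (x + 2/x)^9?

5376

General term: C(9,j)·(x)^j·(2/x)^(9-j), with x-exponent 1j − 1(9−j) = 2j − 9.
Set 2j − 9 = -3: j = 3.
C(9,3) = 84; 1^3 = 1; 2^6 = 64.
Coefficient = 84 · 1 · 64 = 5376.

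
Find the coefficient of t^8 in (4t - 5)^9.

-2949120

The general term is C(9,j)·(4t)^j·(-5)^(9-j); the t^8 term has j = 8.
C(9,8) = 9.
Coefficient = C(9,8) · 4^8 · (-5)^1 = 9 · 65536 · (-5) = -2949120.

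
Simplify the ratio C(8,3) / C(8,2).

C(n,k+1)/C(n,k) = (n−k)/(k+1) = (8−2)/(2+1) = 6/3 = 2.

2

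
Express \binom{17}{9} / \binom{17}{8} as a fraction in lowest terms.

C(n,k+1)/C(n,k) = (n−k)/(k+1) = (17−8)/(8+1) = 9/9 = 1.

1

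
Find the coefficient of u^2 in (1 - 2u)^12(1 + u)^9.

84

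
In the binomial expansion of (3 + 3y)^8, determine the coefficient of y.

52488

The general term is C(8,j)·(3)^j·(3y)^(8-j); the y^1 term has j = 7.
C(8,7) = 8.
Coefficient = C(8,7) · 3^7 · 3^1 = 8 · 2187 · 3 = 52488.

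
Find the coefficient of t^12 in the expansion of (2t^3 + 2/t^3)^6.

384

General term: C(6,j)·(2t^3)^j·(2/t^3)^(6-j), with t-exponent 3j − 3(6−j) = 6j − 18.
Set 6j − 18 = 12: j = 5.
C(6,5) = 6; 2^5 = 32; 2^1 = 2.
Coefficient = 6 · 32 · 2 = 384.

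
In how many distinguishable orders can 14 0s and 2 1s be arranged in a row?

Choose positions for the 0s: C(16,14) = 120.

120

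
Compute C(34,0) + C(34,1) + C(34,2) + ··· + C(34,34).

17179869184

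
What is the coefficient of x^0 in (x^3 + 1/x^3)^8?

70

General term: C(8,j)·(x^3)^j·(1/x^3)^(8-j), with x-exponent 3j − 3(8−j) = 6j − 24.
Set 6j − 24 = 0: j = 4.
C(8,4) = 70; 1^4 = 1; 1^4 = 1.
Coefficient = 70 · 1 · 1 = 70.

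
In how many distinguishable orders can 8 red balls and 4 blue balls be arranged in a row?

Choose positions for the red balls: C(12,8) = 495.

495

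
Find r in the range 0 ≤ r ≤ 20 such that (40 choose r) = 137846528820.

C(40,r) increases on 0 ≤ r ≤ 20. C(40,19) = 131282408400 and C(40,20) = 137846528820, so r = 20.

20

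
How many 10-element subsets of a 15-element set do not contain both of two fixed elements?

All 10-subsets: C(15,10) = 3003. Those containing both fixed elements: C(13,8) = 1287.
3003 − 1287 = 1716.

1716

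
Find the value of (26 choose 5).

65780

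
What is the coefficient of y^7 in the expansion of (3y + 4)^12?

1773674496

The general term is C(12,j)·(3y)^j·(4)^(12-j); the y^7 term has j = 7.
C(12,7) = 792.
Coefficient = C(12,7) · 3^7 · 4^5 = 792 · 2187 · 1024 = 1773674496.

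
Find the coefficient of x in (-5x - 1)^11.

-55

The general term is C(11,j)·(-5x)^j·(-1)^(11-j); the x^1 term has j = 1.
C(11,1) = 11.
Coefficient = C(11,1) · (-5)^1 = 11 · (-5) = -55.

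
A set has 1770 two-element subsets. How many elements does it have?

60

n(n−1)/2 = 1770 ⇒ n(n−1) = 3540. Since 60·59 = 3540, n = 60.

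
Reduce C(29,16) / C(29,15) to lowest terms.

C(n,k+1)/C(n,k) = (n−k)/(k+1) = (29−15)/(15+1) = 14/16 = 7/8.

7/8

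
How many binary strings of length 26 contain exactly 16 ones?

5311735

Choose the 16 positions: C(26,16) = 5311735.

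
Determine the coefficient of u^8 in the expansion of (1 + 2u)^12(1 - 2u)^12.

126720

Coefficient of u^8 = Σ_{j} C(12,j)·2^j·C(12,8-j)·(-2)^(8-j) for j from 0 to 8.
= 126720 + (-2433024) + 15611904 + (-44605440) + 62726400 + (-44605440) + 15611904 + (-2433024) + 126720 = 126720.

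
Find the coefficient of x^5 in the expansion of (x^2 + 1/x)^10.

General term: C(10,j)·(x^2)^j·(1/x)^(10-j), with x-exponent 2j − 1(10−j) = 3j − 10.
Set 3j − 10 = 5: j = 5.
C(10,5) = 252; 1^5 = 1; 1^5 = 1.
Coefficient = 252 · 1 · 1 = 252.

252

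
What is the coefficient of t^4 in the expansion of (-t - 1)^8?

70

The general term is C(8,j)·(-t)^j·(-1)^(8-j); the t^4 term has j = 4.
C(8,4) = 70.
Coefficient = C(8,4) = 70.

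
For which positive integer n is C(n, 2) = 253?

n(n−1)/2 = 253 ⇒ n(n−1) = 506. Since 23·22 = 506, n = 23.

23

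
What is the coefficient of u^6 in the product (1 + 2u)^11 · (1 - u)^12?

2640

Coefficient of u^6 = Σ_{j} C(11,j)·2^j·C(12,6-j)·(-1)^(6-j) for j from 0 to 6.
= 924 + (-17424) + 108900 + (-290400) + 348480 + (-177408) + 29568 = 2640.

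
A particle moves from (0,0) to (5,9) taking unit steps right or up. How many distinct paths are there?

Each path is a sequence of 14 steps with 5 rights: C(14,5) = 2002.

2002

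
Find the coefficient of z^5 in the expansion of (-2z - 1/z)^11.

General term: C(11,j)·(-2z)^j·(-1/z)^(11-j), with z-exponent 1j − 1(11−j) = 2j − 11.
Set 2j − 11 = 5: j = 8.
C(11,8) = 165; (-2)^8 = 256; (-1)^3 = -1.
Coefficient = 165 · 256 · (-1) = -42240.

-42240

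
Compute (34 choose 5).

278256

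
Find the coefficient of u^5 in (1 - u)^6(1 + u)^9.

39

Coefficient of u^5 = Σ_{j} C(6,j)·(-1)^j·C(9,5-j)·1^(5-j) for j from 0 to 5.
= 126 + (-756) + 1260 + (-720) + 135 + (-6) = 39.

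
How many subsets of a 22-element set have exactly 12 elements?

646646

Choose the 12 positions: C(22,12) = 646646.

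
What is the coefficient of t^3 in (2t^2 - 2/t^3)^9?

General term: C(9,j)·(2t^2)^j·(-2/t^3)^(9-j), with t-exponent 2j − 3(9−j) = 5j − 27.
Set 5j − 27 = 3: j = 6.
C(9,6) = 84; 2^6 = 64; (-2)^3 = -8.
Coefficient = 84 · 64 · (-8) = -43008.

-43008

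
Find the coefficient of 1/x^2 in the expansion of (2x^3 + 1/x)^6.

12

General term: C(6,j)·(2x^3)^j·(1/x)^(6-j), with x-exponent 3j − 1(6−j) = 4j − 6.
Set 4j − 6 = -2: j = 1.
C(6,1) = 6; 2^1 = 2; 1^5 = 1.
Coefficient = 6 · 2 · 1 = 12.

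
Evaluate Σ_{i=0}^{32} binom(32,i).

The entries of row 32 sum to 2^32 = 4294967296.

4294967296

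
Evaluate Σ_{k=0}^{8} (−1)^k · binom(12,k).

165

The partial alternating sum Σ_{k=0}^{8} (−1)^k C(12,k) = (−1)^8 C(11,8) = 165.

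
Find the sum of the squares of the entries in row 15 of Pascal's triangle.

155117520

Σ C(15,k)² is the coefficient of x^15 in (1+x)^15(1+x)^15 = (1+x)^30, i.e. C(30,15) = 155117520.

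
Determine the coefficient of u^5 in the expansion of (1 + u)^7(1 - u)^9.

-42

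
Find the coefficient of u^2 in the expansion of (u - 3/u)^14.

2189187

General term: C(14,j)·(u)^j·(-3/u)^(14-j), with u-exponent 1j − 1(14−j) = 2j − 14.
Set 2j − 14 = 2: j = 8.
C(14,8) = 3003; 1^8 = 1; (-3)^6 = 729.
Coefficient = 3003 · 1 · 729 = 2189187.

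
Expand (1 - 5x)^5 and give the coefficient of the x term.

-25

The general term is C(5,j)·(1)^j·(-5x)^(5-j); the x^1 term has j = 4.
C(5,4) = 5.
Coefficient = C(5,4) · (-5)^1 = 5 · (-5) = -25.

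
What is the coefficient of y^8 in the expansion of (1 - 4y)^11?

10813440

The general term is C(11,j)·(1)^j·(-4y)^(11-j); the y^8 term has j = 3.
C(11,3) = 165.
Coefficient = C(11,3) · (-4)^8 = 165 · 65536 = 10813440.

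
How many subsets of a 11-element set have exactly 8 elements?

Choose the 8 positions: C(11,8) = 165.

165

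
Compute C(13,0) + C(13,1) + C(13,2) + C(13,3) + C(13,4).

1 + 13 + 78 + 286 + 715 = 1093.

1093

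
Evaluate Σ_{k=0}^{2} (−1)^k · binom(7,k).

The partial alternating sum Σ_{k=0}^{2} (−1)^k C(7,k) = (−1)^2 C(6,2) = 15.

15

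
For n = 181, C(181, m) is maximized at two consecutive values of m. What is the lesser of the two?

90

For odd n = 181, C(181,m) peaks at m = (n−1)/2 and (n+1)/2; the lesser is 90.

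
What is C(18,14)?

3060

C(18,14) = C(18,4) by symmetry.
C(18,4) = (18·17·16·15) / 4! = 73440 / 24 = 3060.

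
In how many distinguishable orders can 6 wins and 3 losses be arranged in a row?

84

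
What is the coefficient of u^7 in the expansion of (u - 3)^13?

The general term is C(13,j)·(u)^j·(-3)^(13-j); the u^7 term has j = 7.
C(13,7) = 1716.
Coefficient = C(13,7) · (-3)^6 = 1716 · 729 = 1250964.

1250964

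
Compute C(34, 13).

927983760

C(34,13) = (34·33·32·31·30·29·28·27·26·25·24·23·22) / 13! = 5778574175582208000 / 6227020800 = 927983760.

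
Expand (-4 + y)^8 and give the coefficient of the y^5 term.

-3584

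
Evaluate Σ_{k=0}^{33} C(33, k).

Setting x = 1 in (1+x)^33 gives Σ C(33,k) = 2^33 = 8589934592.

8589934592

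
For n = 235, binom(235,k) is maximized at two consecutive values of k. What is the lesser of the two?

For odd n = 235, C(235,k) peaks at k = (n−1)/2 and (n+1)/2; the lesser is 117.

117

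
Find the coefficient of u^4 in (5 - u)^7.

4375

The general term is C(7,j)·(5)^j·(-u)^(7-j); the u^4 term has j = 3.
C(7,3) = 35.
Coefficient = C(7,3) · 5^3 = 35 · 125 = 4375.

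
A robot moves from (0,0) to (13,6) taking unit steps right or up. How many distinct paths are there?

Each path is a sequence of 19 steps with 13 rights: C(19,13) = 27132.

27132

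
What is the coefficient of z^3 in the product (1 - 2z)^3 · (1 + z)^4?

Coefficient of z^3 = Σ_{j} C(3,j)·(-2)^j·C(4,3-j)·1^(3-j) for j from 0 to 3.
= 4 + (-36) + 48 + (-8) = 8.

8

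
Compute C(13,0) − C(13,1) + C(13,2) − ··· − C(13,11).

-12

The partial alternating sum Σ_{k=0}^{11} (−1)^k C(13,k) = (−1)^11 C(12,11) = -12.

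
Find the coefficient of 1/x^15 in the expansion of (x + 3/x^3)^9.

General term: C(9,j)·(x)^j·(3/x^3)^(9-j), with x-exponent 1j − 3(9−j) = 4j − 27.
Set 4j − 27 = -15: j = 3.
C(9,3) = 84; 1^3 = 1; 3^6 = 729.
Coefficient = 84 · 1 · 729 = 61236.

61236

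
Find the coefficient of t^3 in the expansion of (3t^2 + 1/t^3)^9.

General term: C(9,j)·(3t^2)^j·(1/t^3)^(9-j), with t-exponent 2j − 3(9−j) = 5j − 27.
Set 5j − 27 = 3: j = 6.
C(9,6) = 84; 3^6 = 729; 1^3 = 1.
Coefficient = 84 · 729 · 1 = 61236.

61236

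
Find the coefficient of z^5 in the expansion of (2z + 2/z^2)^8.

General term: C(8,j)·(2z)^j·(2/z^2)^(8-j), with z-exponent 1j − 2(8−j) = 3j − 16.
Set 3j − 16 = 5: j = 7.
C(8,7) = 8; 2^7 = 128; 2^1 = 2.
Coefficient = 8 · 128 · 2 = 2048.

2048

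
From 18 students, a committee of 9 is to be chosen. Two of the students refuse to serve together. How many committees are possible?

All 9-subsets: C(18,9) = 48620. Those containing both fixed elements: C(16,7) = 11440.
48620 − 11440 = 37180.

37180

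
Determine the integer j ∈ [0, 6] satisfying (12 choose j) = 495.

C(12,j) increases on 0 ≤ j ≤ 6. C(12,3) = 220 and C(12,4) = 495, so j = 4.

4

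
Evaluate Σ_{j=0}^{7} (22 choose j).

280600

1 + 22 + 231 + 1540 + 7315 + 26334 + 74613 + 170544 = 280600.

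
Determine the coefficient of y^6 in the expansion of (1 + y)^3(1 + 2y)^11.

91080

Coefficient of y^6 = Σ_{j} C(3,j)·1^j·C(11,6-j)·2^(6-j) for j from 0 to 3.
= 29568 + 44352 + 15840 + 1320 = 91080.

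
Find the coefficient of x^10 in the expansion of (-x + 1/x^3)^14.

-14

General term: C(14,j)·(-x)^j·(1/x^3)^(14-j), with x-exponent 1j − 3(14−j) = 4j − 42.
Set 4j − 42 = 10: j = 13.
C(14,13) = 14; (-1)^13 = -1; 1^1 = 1.
Coefficient = 14 · (-1) · 1 = -14.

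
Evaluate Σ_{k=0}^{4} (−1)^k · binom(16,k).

1365

The partial alternating sum Σ_{k=0}^{4} (−1)^k C(16,k) = (−1)^4 C(15,4) = 1365.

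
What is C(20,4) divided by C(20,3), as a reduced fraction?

C(n,k+1)/C(n,k) = (n−k)/(k+1) = (20−3)/(3+1) = 17/4.

17/4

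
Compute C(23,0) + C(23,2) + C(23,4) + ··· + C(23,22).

4194304

Half of (1+1)^23 + (1−1)^23 gives the even-index sum: 2^22 = 4194304.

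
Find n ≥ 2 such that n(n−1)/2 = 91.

n(n−1)/2 = 91 ⇒ n(n−1) = 182. Since 14·13 = 182, n = 14.

14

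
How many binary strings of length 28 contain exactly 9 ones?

Choose the 9 positions: C(28,9) = 6906900.

6906900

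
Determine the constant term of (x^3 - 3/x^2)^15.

-98513415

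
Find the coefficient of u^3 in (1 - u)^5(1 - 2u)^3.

-138

Coefficient of u^3 = Σ_{j} C(5,j)·(-1)^j·C(3,3-j)·(-2)^(3-j) for j from 0 to 3.
= (-8) + (-60) + (-60) + (-10) = -138.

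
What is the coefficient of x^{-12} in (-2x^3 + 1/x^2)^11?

220

General term: C(11,j)·(-2x^3)^j·(1/x^2)^(11-j), with x-exponent 3j − 2(11−j) = 5j − 22.
Set 5j − 22 = -12: j = 2.
C(11,2) = 55; (-2)^2 = 4; 1^9 = 1.
Coefficient = 55 · 4 · 1 = 220.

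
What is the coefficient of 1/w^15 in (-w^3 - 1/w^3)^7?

General term: C(7,j)·(-w^3)^j·(-1/w^3)^(7-j), with w-exponent 3j − 3(7−j) = 6j − 21.
Set 6j − 21 = -15: j = 1.
C(7,1) = 7; (-1)^1 = -1; (-1)^6 = 1.
Coefficient = 7 · (-1) · 1 = -7.

-7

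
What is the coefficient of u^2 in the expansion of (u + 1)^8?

28

The general term is C(8,j)·(u)^j·(1)^(8-j); the u^2 term has j = 2.
C(8,2) = 28.
Coefficient = C(8,2) = 28.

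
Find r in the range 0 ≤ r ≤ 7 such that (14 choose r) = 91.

C(14,r) increases on 0 ≤ r ≤ 7. C(14,1) = 14 and C(14,2) = 91, so r = 2.

2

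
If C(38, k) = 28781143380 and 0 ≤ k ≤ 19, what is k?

C(38,k) increases on 0 ≤ k ≤ 19. C(38,16) = 22239974430 and C(38,17) = 28781143380, so k = 17.

17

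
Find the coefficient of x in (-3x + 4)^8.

-393216

The general term is C(8,j)·(-3x)^j·(4)^(8-j); the x^1 term has j = 1.
C(8,1) = 8.
Coefficient = C(8,1) · (-3)^1 · 4^7 = 8 · (-3) · 16384 = -393216.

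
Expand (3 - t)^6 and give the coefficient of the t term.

-1458

The general term is C(6,j)·(3)^j·(-t)^(6-j); the t^1 term has j = 5.
C(6,5) = 6.
Coefficient = C(6,5) · 3^5 · (-1)^1 = 6 · 243 · (-1) = -1458.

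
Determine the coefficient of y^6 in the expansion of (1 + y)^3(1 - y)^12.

-187

Coefficient of y^6 = Σ_{j} C(3,j)·1^j·C(12,6-j)·(-1)^(6-j) for j from 0 to 3.
= 924 + (-2376) + 1485 + (-220) = -187.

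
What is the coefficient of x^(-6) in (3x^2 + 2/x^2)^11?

3421440

General term: C(11,j)·(3x^2)^j·(2/x^2)^(11-j), with x-exponent 2j − 2(11−j) = 4j − 22.
Set 4j − 22 = -6: j = 4.
C(11,4) = 330; 3^4 = 81; 2^7 = 128.
Coefficient = 330 · 81 · 128 = 3421440.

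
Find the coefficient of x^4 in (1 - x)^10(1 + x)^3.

-25

Coefficient of x^4 = Σ_{j} C(10,j)·(-1)^j·C(3,4-j)·1^(4-j) for j from 1 to 4.
= (-10) + 135 + (-360) + 210 = -25.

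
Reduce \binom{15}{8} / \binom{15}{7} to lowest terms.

1

C(n,k+1)/C(n,k) = (n−k)/(k+1) = (15−7)/(7+1) = 8/8 = 1.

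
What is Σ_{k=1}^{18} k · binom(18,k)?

2359296

Since k·C(18,k) = 18·C(17,k−1), the sum is 18·2^17 = 18·131072 = 2359296.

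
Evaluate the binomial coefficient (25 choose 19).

177100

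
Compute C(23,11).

1352078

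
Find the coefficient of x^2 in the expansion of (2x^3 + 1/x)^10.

960

General term: C(10,j)·(2x^3)^j·(1/x)^(10-j), with x-exponent 3j − 1(10−j) = 4j − 10.
Set 4j − 10 = 2: j = 3.
C(10,3) = 120; 2^3 = 8; 1^7 = 1.
Coefficient = 120 · 8 · 1 = 960.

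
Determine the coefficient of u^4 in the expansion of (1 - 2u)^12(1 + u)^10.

-470

Coefficient of u^4 = Σ_{j} C(12,j)·(-2)^j·C(10,4-j)·1^(4-j) for j from 0 to 4.
= 210 + (-2880) + 11880 + (-17600) + 7920 = -470.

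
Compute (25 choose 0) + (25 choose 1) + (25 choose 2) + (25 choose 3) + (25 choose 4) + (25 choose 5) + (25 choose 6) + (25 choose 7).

1 + 25 + 300 + 2300 + 12650 + 53130 + 177100 + 480700 = 726206.

726206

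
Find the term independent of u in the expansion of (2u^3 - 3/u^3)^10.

General term: C(10,j)·(2u^3)^j·(-3/u^3)^(10-j), with u-exponent 3j − 3(10−j) = 6j − 30.
Set 6j − 30 = 0: j = 5.
C(10,5) = 252; 2^5 = 32; (-3)^5 = -243.
Coefficient = 252 · 32 · (-243) = -1959552.

-1959552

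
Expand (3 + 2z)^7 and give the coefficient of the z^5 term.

The general term is C(7,j)·(3)^j·(2z)^(7-j); the z^5 term has j = 2.
C(7,2) = 21.
Coefficient = C(7,2) · 3^2 · 2^5 = 21 · 9 · 32 = 6048.

6048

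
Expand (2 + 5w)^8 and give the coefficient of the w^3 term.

224000

The general term is C(8,j)·(2)^j·(5w)^(8-j); the w^3 term has j = 5.
C(8,5) = 56.
Coefficient = C(8,5) · 2^5 · 5^3 = 56 · 32 · 125 = 224000.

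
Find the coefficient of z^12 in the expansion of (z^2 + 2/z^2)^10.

General term: C(10,j)·(z^2)^j·(2/z^2)^(10-j), with z-exponent 2j − 2(10−j) = 4j − 20.
Set 4j − 20 = 12: j = 8.
C(10,8) = 45; 1^8 = 1; 2^2 = 4.
Coefficient = 45 · 1 · 4 = 180.

180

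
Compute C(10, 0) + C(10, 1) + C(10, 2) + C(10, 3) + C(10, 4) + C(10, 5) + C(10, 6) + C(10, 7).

968

1 + 10 + 45 + 120 + 210 + 252 + 210 + 120 = 968.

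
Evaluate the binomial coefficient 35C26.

C(35,26) = C(35,9) by symmetry.
C(35,9) = (35·34·33·32·31·30·29·28·27) / 9! = 25622035084800 / 362880 = 70607460.

70607460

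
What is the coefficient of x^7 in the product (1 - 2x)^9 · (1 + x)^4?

96

Coefficient of x^7 = Σ_{j} C(9,j)·(-2)^j·C(4,7-j)·1^(7-j) for j from 3 to 7.
= (-672) + 8064 + (-24192) + 21504 + (-4608) = 96.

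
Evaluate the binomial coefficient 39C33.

3262623

C(39,33) = C(39,6) by symmetry.
C(39,6) = (39·38·37·36·35·34) / 6! = 2349088560 / 720 = 3262623.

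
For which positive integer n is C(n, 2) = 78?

13

n(n−1)/2 = 78 ⇒ n(n−1) = 156. Since 13·12 = 156, n = 13.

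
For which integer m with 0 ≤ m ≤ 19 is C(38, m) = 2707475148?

12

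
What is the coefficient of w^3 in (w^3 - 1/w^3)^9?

126

General term: C(9,j)·(w^3)^j·(-1/w^3)^(9-j), with w-exponent 3j − 3(9−j) = 6j − 27.
Set 6j − 27 = 3: j = 5.
C(9,5) = 126; 1^5 = 1; (-1)^4 = 1.
Coefficient = 126 · 1 · 1 = 126.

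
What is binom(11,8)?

165

C(11,8) = C(11,3) by symmetry.
C(11,3) = (11·10·9) / 3! = 990 / 6 = 165.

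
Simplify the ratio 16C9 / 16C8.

C(n,k+1)/C(n,k) = (n−k)/(k+1) = (16−8)/(8+1) = 8/9.

8/9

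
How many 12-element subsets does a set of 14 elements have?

91

C(14,12) = C(14,2) by symmetry.
C(14,2) = (14·13) / 2! = 182 / 2 = 91.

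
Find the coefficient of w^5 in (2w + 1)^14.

64064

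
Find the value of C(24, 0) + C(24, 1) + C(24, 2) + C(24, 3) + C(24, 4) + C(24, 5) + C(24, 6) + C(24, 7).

536155

1 + 24 + 276 + 2024 + 10626 + 42504 + 134596 + 346104 = 536155.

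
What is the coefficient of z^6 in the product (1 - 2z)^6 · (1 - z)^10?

47818

Coefficient of z^6 = Σ_{j} C(6,j)·(-2)^j·C(10,6-j)·(-1)^(6-j) for j from 0 to 6.
= 210 + 3024 + 12600 + 19200 + 10800 + 1920 + 64 = 47818.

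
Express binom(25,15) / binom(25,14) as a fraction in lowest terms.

C(n,k+1)/C(n,k) = (n−k)/(k+1) = (25−14)/(14+1) = 11/15.

11/15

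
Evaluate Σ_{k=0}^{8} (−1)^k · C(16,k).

The partial alternating sum Σ_{k=0}^{8} (−1)^k C(16,k) = (−1)^8 C(15,8) = 6435.

6435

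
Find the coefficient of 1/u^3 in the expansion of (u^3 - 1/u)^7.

7

General term: C(7,j)·(u^3)^j·(-1/u)^(7-j), with u-exponent 3j − 1(7−j) = 4j − 7.
Set 4j − 7 = -3: j = 1.
C(7,1) = 7; 1^1 = 1; (-1)^6 = 1.
Coefficient = 7 · 1 · 1 = 7.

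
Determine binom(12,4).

495

C(12,4) = (12·11·10·9) / 4! = 11880 / 24 = 495.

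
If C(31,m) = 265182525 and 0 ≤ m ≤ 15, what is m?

14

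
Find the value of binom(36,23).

C(36,23) = C(36,13) by symmetry.
C(36,13) = (36·35·34·33·32·31·30·29·28·27·26·25·24) / 13! = 14389334903623680000 / 6227020800 = 2310789600.

2310789600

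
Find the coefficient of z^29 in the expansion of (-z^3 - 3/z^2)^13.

General term: C(13,j)·(-z^3)^j·(-3/z^2)^(13-j), with z-exponent 3j − 2(13−j) = 5j − 26.
Set 5j − 26 = 29: j = 11.
C(13,11) = 78; (-1)^11 = -1; (-3)^2 = 9.
Coefficient = 78 · (-1) · 9 = -702.

-702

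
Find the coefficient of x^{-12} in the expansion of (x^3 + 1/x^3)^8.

28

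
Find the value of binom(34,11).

C(34,11) = (34·33·32·31·30·29·28·27·26·25·24) / 11! = 11420107066368000 / 39916800 = 286097760.

286097760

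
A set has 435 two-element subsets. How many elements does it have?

n(n−1)/2 = 435 ⇒ n(n−1) = 870. Since 30·29 = 870, n = 30.

30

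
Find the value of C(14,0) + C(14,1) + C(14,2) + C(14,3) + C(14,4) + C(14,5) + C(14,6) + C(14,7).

9908

1 + 14 + 91 + 364 + 1001 + 2002 + 3003 + 3432 = 9908.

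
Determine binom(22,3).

C(22,3) = (22·21·20) / 3! = 9240 / 6 = 1540.

1540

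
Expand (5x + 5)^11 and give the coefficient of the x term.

537109375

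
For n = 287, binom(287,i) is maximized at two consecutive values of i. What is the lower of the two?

143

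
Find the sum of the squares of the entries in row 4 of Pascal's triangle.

Σ C(4,j)² is the coefficient of x^4 in (1+x)^4(1+x)^4 = (1+x)^8, i.e. C(8,4) = 70.

70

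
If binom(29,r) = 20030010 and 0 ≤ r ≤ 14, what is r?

10

C(29,r) increases on 0 ≤ r ≤ 14. C(29,9) = 10015005 and C(29,10) = 20030010, so r = 10.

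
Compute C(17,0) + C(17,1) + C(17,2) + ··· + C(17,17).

131072

The entries of row 17 sum to 2^17 = 131072.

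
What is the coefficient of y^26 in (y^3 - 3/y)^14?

General term: C(14,j)·(y^3)^j·(-3/y)^(14-j), with y-exponent 3j − 1(14−j) = 4j − 14.
Set 4j − 14 = 26: j = 10.
C(14,10) = 1001; 1^10 = 1; (-3)^4 = 81.
Coefficient = 1001 · 1 · 81 = 81081.

81081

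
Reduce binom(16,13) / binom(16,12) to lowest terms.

C(n,k+1)/C(n,k) = (n−k)/(k+1) = (16−12)/(12+1) = 4/13.

4/13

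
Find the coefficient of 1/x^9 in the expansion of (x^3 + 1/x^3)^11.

General term: C(11,j)·(x^3)^j·(1/x^3)^(11-j), with x-exponent 3j − 3(11−j) = 6j − 33.
Set 6j − 33 = -9: j = 4.
C(11,4) = 330; 1^4 = 1; 1^7 = 1.
Coefficient = 330 · 1 · 1 = 330.

330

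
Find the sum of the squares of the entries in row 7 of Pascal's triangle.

By Vandermonde's identity, Σ C(7,k)² = C(14,7) = 3432.

3432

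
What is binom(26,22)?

14950

C(26,22) = C(26,4) by symmetry.
C(26,4) = (26·25·24·23) / 4! = 358800 / 24 = 14950.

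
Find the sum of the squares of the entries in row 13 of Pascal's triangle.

Σ C(13,r)² is the coefficient of x^13 in (1+x)^13(1+x)^13 = (1+x)^26, i.e. C(26,13) = 10400600.

10400600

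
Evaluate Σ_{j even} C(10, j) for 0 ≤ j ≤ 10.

Even-j terms of row 10 sum to 2^9 = 512.

512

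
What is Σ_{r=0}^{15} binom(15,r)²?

By Vandermonde's identity, Σ C(15,r)² = C(30,15) = 155117520.

155117520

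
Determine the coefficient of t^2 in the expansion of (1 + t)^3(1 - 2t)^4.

Coefficient of t^2 = Σ_{j} C(3,j)·1^j·C(4,2-j)·(-2)^(2-j) for j from 0 to 2.
= 24 + (-24) + 3 = 3.

3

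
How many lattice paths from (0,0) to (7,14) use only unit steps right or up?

116280

Each path is a sequence of 21 steps with 7 rights: C(21,7) = 116280.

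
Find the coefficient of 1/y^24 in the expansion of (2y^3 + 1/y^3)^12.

264

General term: C(12,j)·(2y^3)^j·(1/y^3)^(12-j), with y-exponent 3j − 3(12−j) = 6j − 36.
Set 6j − 36 = -24: j = 2.
C(12,2) = 66; 2^2 = 4; 1^10 = 1.
Coefficient = 66 · 4 · 1 = 264.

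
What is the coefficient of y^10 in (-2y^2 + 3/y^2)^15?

747242496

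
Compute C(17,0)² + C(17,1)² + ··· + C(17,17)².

2333606220

Σ C(17,k)² is the coefficient of x^17 in (1+x)^17(1+x)^17 = (1+x)^34, i.e. C(34,17) = 2333606220.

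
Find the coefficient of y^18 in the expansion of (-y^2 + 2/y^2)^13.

-312

General term: C(13,j)·(-y^2)^j·(2/y^2)^(13-j), with y-exponent 2j − 2(13−j) = 4j − 26.
Set 4j − 26 = 18: j = 11.
C(13,11) = 78; (-1)^11 = -1; 2^2 = 4.
Coefficient = 78 · (-1) · 4 = -312.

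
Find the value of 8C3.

56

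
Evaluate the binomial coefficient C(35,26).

C(35,26) = C(35,9) by symmetry.
C(35,9) = (35·34·33·32·31·30·29·28·27) / 9! = 25622035084800 / 362880 = 70607460.

70607460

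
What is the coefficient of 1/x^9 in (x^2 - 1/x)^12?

General term: C(12,j)·(x^2)^j·(-1/x)^(12-j), with x-exponent 2j − 1(12−j) = 3j − 12.
Set 3j − 12 = -9: j = 1.
C(12,1) = 12; 1^1 = 1; (-1)^11 = -1.
Coefficient = 12 · 1 · (-1) = -12.

-12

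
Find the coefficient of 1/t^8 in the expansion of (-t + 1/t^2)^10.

210

General term: C(10,j)·(-t)^j·(1/t^2)^(10-j), with t-exponent 1j − 2(10−j) = 3j − 20.
Set 3j − 20 = -8: j = 4.
C(10,4) = 210; (-1)^4 = 1; 1^6 = 1.
Coefficient = 210 · 1 · 1 = 210.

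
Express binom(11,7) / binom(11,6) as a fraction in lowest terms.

5/7

C(n,k+1)/C(n,k) = (n−k)/(k+1) = (11−6)/(6+1) = 5/7.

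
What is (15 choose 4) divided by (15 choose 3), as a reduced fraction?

C(n,k+1)/C(n,k) = (n−k)/(k+1) = (15−3)/(3+1) = 12/4 = 3.

3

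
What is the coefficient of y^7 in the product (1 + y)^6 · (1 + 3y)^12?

Coefficient of y^7 = Σ_{j} C(6,j)·1^j·C(12,7-j)·3^(7-j) for j from 0 to 6.
= 1732104 + 4041576 + 2886840 + 801900 + 89100 + 3564 + 36 = 9555120.

9555120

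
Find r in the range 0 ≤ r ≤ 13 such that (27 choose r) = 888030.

7

C(27,r) increases on 0 ≤ r ≤ 13. C(27,6) = 296010 and C(27,7) = 888030, so r = 7.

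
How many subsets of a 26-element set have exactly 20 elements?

Choose the 20 positions: C(26,20) = 230230.

230230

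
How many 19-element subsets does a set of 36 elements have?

8597496600

C(36,19) = C(36,17) by symmetry.
C(36,17) = (36·35·34·33·32·31·30·29·28·27·26·25·24·23·22·21·20) / 17! = 3058021453718104473600000 / 355687428096000 = 8597496600.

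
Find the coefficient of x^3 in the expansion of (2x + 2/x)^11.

General term: C(11,j)·(2x)^j·(2/x)^(11-j), with x-exponent 1j − 1(11−j) = 2j − 11.
Set 2j − 11 = 3: j = 7.
C(11,7) = 330; 2^7 = 128; 2^4 = 16.
Coefficient = 330 · 128 · 16 = 675840.

675840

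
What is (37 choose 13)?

3562467300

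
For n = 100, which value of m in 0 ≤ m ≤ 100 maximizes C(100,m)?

50

C(100,m) is maximized at m = 100/2 = 50.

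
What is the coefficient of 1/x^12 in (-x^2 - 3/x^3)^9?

-61236

General term: C(9,j)·(-x^2)^j·(-3/x^3)^(9-j), with x-exponent 2j − 3(9−j) = 5j − 27.
Set 5j − 27 = -12: j = 3.
C(9,3) = 84; (-1)^3 = -1; (-3)^6 = 729.
Coefficient = 84 · (-1) · 729 = -61236.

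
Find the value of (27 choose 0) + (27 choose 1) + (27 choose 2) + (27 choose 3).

1 + 27 + 351 + 2925 = 3304.

3304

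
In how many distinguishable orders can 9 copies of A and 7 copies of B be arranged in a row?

Choose positions for the A's: C(16,9) = 11440.

11440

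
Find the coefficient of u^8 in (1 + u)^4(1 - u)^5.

1

Coefficient of u^8 = Σ_{j} C(4,j)·1^j·C(5,8-j)·(-1)^(8-j) for j from 3 to 4.
= (-4) + 5 = 1.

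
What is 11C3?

165

C(11,3) = (11·10·9) / 3! = 990 / 6 = 165.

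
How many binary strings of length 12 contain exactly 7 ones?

Choose the 7 positions: C(12,7) = 792.

792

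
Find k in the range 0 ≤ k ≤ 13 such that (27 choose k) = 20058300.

13

C(27,k) increases on 0 ≤ k ≤ 13. C(27,12) = 17383860 and C(27,13) = 20058300, so k = 13.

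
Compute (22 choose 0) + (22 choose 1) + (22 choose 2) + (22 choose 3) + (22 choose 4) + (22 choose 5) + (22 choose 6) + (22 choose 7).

280600

1 + 22 + 231 + 1540 + 7315 + 26334 + 74613 + 170544 = 280600.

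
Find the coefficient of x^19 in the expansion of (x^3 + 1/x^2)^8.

8

General term: C(8,j)·(x^3)^j·(1/x^2)^(8-j), with x-exponent 3j − 2(8−j) = 5j − 16.
Set 5j − 16 = 19: j = 7.
C(8,7) = 8; 1^7 = 1; 1^1 = 1.
Coefficient = 8 · 1 · 1 = 8.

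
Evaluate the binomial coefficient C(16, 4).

1820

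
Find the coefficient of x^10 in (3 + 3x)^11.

The general term is C(11,j)·(3)^j·(3x)^(11-j); the x^10 term has j = 1.
C(11,1) = 11.
Coefficient = C(11,1) · 3^1 · 3^10 = 11 · 3 · 59049 = 1948617.

1948617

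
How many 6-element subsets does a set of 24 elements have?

134596

C(24,6) = (24·23·22·21·20·19) / 6! = 96909120 / 720 = 134596.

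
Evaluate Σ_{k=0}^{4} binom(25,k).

1 + 25 + 300 + 2300 + 12650 = 15276.

15276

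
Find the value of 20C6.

38760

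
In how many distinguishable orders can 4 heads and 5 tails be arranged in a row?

126

Choose positions for the heads: C(9,4) = 126.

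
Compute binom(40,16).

C(40,16) = (40·39·38·37·36·35·34·33·32·31·30·29·28·27·26·25) / 16! = 1315041316842168115200000 / 20922789888000 = 62852101650.

62852101650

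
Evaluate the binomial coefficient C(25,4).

12650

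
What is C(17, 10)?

C(17,10) = C(17,7) by symmetry.
C(17,7) = (17·16·15·14·13·12·11) / 7! = 98017920 / 5040 = 19448.

19448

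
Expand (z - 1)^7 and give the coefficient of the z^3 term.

35

The general term is C(7,j)·(z)^j·(-1)^(7-j); the z^3 term has j = 3.
C(7,3) = 35.
Coefficient = C(7,3) = 35.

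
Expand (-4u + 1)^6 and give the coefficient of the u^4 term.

3840

The general term is C(6,j)·(-4u)^j·(1)^(6-j); the u^4 term has j = 4.
C(6,4) = 15.
Coefficient = C(6,4) · (-4)^4 = 15 · 256 = 3840.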